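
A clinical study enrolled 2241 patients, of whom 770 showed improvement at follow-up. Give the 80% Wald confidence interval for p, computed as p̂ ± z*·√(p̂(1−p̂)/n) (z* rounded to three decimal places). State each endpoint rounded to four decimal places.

With x = 770 successes in n = 2241, p̂ = 0.34360.
SE(p̂) = √(0.34360·0.65640/2241) = 0.010032.
z* = 1.282 at the 80% level.
Margin = 1.282·0.010032 = 0.01286.
So the interval runs from 0.3307 to 0.3565.

(0.3307, 0.3565)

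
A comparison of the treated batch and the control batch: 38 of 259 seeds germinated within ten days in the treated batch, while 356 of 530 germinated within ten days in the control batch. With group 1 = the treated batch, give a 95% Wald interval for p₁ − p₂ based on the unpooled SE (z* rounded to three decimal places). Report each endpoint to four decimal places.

p̂₁ = 38/259 = 0.14672, p̂₂ = 356/530 = 0.67170; p̂₁ − p̂₂ = -0.52498.
SE = √(0.000483367 + 0.000416075) = √0.000899442 = 0.029991.
z* = 1.960 at the 95% level. Margin = 1.960·0.029991 = 0.05878.
Interval: -0.52498 ± 0.05878 → (-0.5838, -0.4662).

(-0.5838, -0.4662)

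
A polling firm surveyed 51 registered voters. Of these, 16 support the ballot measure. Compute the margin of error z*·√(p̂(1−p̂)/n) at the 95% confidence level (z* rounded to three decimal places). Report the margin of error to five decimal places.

ME = 0.12735

With x = 16 successes in n = 51, p̂ = 0.31373.
SE = √(p̂(1−p̂)/n) = √(0.215302/51) = 0.064974.
The 95% critical value is z* = 1.960.
So ME = 0.12735.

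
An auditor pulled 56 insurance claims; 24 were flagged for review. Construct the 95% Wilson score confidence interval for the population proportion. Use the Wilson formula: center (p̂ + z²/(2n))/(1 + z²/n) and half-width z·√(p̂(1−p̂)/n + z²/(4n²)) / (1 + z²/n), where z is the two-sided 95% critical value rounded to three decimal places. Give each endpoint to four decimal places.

Here p̂ = 24/56 = 0.42857 and z = 1.960 (z² = 3.841600).
1 + z²/n = 1.068600.
Center = (0.42857 + 0.034300)/1.068600 = 0.43316.
Radicand: p̂(1−p̂)/n + z²/(4n²) = 0.004373178 + 0.000306250 = 0.004679428.
Half-width = 1.960·√0.004679428/1.068600 = 0.12547.
So the interval runs from 0.3077 to 0.5586.

(0.3077, 0.5586)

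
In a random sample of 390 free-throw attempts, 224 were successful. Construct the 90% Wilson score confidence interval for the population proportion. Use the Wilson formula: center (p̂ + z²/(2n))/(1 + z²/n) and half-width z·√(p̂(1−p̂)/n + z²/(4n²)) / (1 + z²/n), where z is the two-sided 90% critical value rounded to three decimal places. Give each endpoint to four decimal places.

p̂ = 224/390 = 0.57436; z = 1.645, so z² = 2.706025.
Denominator 1 + z²/n = 1 + 2.706025/390 = 1.006939.
Adjusted center: (0.57436 + z²/(2n))/1.006939 = 0.57385.
Radicand: p̂(1−p̂)/n + z²/(4n²) = 0.000626848 + 0.000004448 = 0.000631296.
Half-width = 1.645·√0.000631296/1.006939 = 0.04105.
CI: 0.57385 ± 0.04105 = (0.5328, 0.6149).

(0.5328, 0.6149)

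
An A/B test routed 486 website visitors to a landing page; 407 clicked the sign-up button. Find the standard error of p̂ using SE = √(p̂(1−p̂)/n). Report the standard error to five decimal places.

SE = 0.01674

With x = 407 successes in n = 486, p̂ = 0.83745.
p̂(1−p̂) = 0.83745·0.16255 = 0.136127.
SE = √(0.136127/486) = 0.01674.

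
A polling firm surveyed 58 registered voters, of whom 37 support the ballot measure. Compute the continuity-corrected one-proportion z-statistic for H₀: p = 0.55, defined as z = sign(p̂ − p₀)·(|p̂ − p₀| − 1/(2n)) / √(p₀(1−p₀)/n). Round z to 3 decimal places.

The sample proportion is 37/58 = 0.63793. p̂ − p₀ = 0.087931.
Continuity correction 1/(2n) = 1/116 = 0.008621.
Corrected numerator: |0.087931| − 0.008621 = 0.079310.
Null standard error: √(0.55·0.45/58) = √0.004267241 = 0.065324.
z = +0.079310/0.065324 = 1.214.

z = 1.214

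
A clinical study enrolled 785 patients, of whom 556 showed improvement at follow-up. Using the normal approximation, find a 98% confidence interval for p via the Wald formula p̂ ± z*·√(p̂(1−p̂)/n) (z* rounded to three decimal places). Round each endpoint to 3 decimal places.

(0.671, 0.746)

p̂ = 556/785 = 0.70828.
SE(p̂) = √(0.70828·0.29172/785) = 0.016224.
z* = 2.326 at the 98% level.
Margin of error: 2.326 × 0.016224 = 0.03774.
CI: 0.70828 ± 0.03774 = (0.671, 0.746).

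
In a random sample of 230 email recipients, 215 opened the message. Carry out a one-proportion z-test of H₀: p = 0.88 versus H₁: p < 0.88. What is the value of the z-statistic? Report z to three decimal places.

Sample proportion p̂ = 215/230 = 0.93478.
Null standard error: √(0.88·0.12/230) = √0.000459130 = 0.021427.
z = (0.93478 − 0.88)/0.021427 = 0.05478/0.021427 = 2.557.

z = 2.557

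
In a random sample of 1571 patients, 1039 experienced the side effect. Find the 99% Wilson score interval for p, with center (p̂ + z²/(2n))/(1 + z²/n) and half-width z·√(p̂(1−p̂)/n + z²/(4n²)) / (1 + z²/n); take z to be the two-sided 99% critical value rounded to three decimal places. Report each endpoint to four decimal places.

p̂ = 1039/1571 = 0.66136; z = 2.576, so z² = 6.635776.
1 + z²/n = 1.004224.
Adjusted center: (0.66136 + z²/(2n))/1.004224 = 0.66068.
Radicand: p̂(1−p̂)/n + z²/(4n²) = 0.000142560 + 0.000000672 = 0.000143232.
Half-width = 2.576·√0.000143232/1.004224 = 0.03070.
Interval: 0.66068 ± 0.03070 → (0.6300, 0.6914).

(0.6300, 0.6914)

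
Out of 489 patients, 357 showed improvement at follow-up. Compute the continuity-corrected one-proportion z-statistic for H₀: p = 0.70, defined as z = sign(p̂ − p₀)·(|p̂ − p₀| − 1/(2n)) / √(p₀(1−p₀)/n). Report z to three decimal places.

z = 1.401

Sample proportion p̂ = 357/489 = 0.73006. p̂ − p₀ = 0.030061.
Continuity correction 1/(2n) = 1/978 = 0.001022.
Corrected numerator: |0.030061| − 0.001022 = 0.029039.
Null standard error: √(0.70·0.30/489) = √0.000429448 = 0.020723.
z = (+)0.029039/0.020723 = 1.401.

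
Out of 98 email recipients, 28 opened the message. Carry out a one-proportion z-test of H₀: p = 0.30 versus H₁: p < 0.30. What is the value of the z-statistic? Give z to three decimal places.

z = -0.309

The sample proportion is 28/98 = 0.28571.
SE₀ = √(0.30·0.70/98) = 0.046291.
z = (0.28571 − 0.30)/0.046291 = -0.01429/0.046291 = -0.309.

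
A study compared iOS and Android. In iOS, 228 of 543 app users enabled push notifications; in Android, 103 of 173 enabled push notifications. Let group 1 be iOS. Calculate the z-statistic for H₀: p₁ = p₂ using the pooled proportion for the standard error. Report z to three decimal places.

p̂₁ = 228/543 = 0.41989, p̂₂ = 103/173 = 0.59538.
Pooled p̂ = (228+103)/(543+173) = 331/716 = 0.46229.
SE = √[p̂(1−p̂)(1/n₁+1/n₂)] = √[0.46229·0.53771·(1/543+1/173)] ≈ 0.043528.
z = (p̂₁ − p̂₂)/SE = (0.41989 − 0.59538)/0.043528 = -0.17549/0.043528 = -4.032.

z = -4.032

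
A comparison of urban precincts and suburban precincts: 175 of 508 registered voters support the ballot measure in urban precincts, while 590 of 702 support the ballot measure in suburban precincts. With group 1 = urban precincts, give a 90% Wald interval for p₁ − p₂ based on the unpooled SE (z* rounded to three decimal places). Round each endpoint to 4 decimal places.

p̂₁ = 0.34449, p̂₂ = 0.84046, so the observed difference is -0.49597.
Unpooled SE = √(p̂₁(1−p̂₁)/n₁ + p̂₂(1−p̂₂)/n₂) = √(0.000444520 + 0.000191011) = 0.025210.
z* = 1.645 at the 90% level. Margin of error = 0.04147.
Interval: -0.49597 ± 0.04147 → (-0.5374, -0.4545).

(-0.5374, -0.4545)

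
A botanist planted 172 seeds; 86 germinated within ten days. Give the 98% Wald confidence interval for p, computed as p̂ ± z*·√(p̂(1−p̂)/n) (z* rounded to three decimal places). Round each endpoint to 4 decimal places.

(0.4113, 0.5887)

p̂ = 86/172 = 0.50000.
SE(p̂) = √(0.50000·0.50000/172) = 0.038125.
z* = 2.326 at the 98% level.
Margin of error: 2.326 × 0.038125 = 0.08868.
CI: 0.50000 ± 0.08868 = (0.4113, 0.5887).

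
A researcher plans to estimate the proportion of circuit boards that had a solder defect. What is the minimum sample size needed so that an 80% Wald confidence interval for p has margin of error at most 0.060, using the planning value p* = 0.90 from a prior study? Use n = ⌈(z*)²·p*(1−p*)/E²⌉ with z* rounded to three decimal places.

The 80% critical value is z* = 1.282.
p*(1−p*) = 0.90·0.10 = 0.0900.
Required n before rounding: 1.643524 × 0.0900 / 0.060² = 41.088.
⌈41.088⌉ = 42.

n = 42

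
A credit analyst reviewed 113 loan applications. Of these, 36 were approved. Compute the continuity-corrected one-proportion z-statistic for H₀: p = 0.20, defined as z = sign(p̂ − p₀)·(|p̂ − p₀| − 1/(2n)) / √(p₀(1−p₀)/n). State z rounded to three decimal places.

z = 3.034

The sample proportion is 36/113 = 0.31858. p̂ − p₀ = 0.118584.
1/(2n) = 0.004425.
Corrected numerator: |0.118584| − 0.004425 = 0.114159.
SE₀ = √(0.20·0.80/113) = 0.037629.
z = (+)0.114159/0.037629 = 3.034.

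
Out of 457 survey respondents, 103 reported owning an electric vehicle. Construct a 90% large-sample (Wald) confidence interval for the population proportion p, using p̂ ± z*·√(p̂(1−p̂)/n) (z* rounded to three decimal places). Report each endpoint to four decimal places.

Sample proportion p̂ = 103/457 = 0.22538.
SE = √(p̂(1−p̂)/n) = √(0.174585/457) = 0.019545.
For 90% confidence, z* = 1.645.
Margin = 1.645·0.019545 = 0.03215.
Interval: 0.22538 ± 0.03215 → (0.1932, 0.2575).

(0.1932, 0.2575)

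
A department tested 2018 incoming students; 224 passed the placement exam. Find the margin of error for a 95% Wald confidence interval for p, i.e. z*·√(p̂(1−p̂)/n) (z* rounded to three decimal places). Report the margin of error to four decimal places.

p̂ = 224/2018 = 0.11100.
Standard error of p̂: √(0.098680/2018) = √0.000048900 = 0.006993.
z* = 1.960 at the 95% level.
So ME = 0.0137.

ME = 0.0137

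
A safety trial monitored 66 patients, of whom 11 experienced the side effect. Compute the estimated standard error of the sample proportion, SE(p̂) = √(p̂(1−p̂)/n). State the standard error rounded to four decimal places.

SE = 0.0459

The sample proportion is 11/66 = 0.16667.
p̂(1−p̂) = 0.138891.
SE = √(0.138891/66) = 0.0459.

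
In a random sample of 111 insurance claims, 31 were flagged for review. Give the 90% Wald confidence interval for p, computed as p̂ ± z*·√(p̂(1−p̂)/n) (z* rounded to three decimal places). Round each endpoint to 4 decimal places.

Sample proportion p̂ = 31/111 = 0.27928.
SE(p̂) = √(0.27928·0.72072/111) = 0.042584.
The 90% critical value is z* = 1.645.
Margin of error: 1.645 × 0.042584 = 0.07005.
CI: 0.27928 ± 0.07005 = (0.2092, 0.3493).

(0.2092, 0.3493)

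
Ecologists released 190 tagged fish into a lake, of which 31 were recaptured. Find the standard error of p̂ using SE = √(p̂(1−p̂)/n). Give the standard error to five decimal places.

The sample proportion is 31/190 = 0.16316.
p̂(1−p̂) = 0.136539.
Dividing by n and taking the root: √0.000718626 = 0.02681.

SE = 0.02681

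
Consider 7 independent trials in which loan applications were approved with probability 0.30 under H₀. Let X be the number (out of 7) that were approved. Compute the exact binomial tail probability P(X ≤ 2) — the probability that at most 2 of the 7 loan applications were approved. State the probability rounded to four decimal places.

P = 0.6471

X is binomial with n = 7 and p = 0.30.
P(X ≤ 2) = C(7,0)·0.30^0·0.70^7 + C(7,1)·0.30^1·0.70^6 + C(7,2)·0.30^2·0.70^5.
= 0.082354 + 0.247063 + 0.317652 = 0.6471.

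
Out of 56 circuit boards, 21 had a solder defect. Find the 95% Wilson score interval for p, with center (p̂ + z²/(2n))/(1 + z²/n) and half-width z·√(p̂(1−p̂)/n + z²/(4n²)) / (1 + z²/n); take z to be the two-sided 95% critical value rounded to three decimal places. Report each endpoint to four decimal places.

(0.2601, 0.5059)

Here p̂ = 21/56 = 0.37500 and z = 1.960 (z² = 3.841600).
Denominator 1 + z²/n = 1 + 3.841600/56 = 1.068600.
Adjusted center: (0.37500 + z²/(2n))/1.068600 = 0.38302.
Radicand: p̂(1−p̂)/n + z²/(4n²) = 0.004185268 + 0.000306250 = 0.004491518.
Half-width = 1.960·√0.004491518/1.068600 = 0.12292.
So the interval runs from 0.2601 to 0.5059.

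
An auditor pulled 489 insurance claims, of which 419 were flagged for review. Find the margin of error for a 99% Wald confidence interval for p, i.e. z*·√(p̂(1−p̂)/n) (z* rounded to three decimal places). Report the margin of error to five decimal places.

ME = 0.04080

With x = 419 successes in n = 489, p̂ = 0.85685.
SE = √(p̂(1−p̂)/n) = √(0.122658/489) = 0.015838.
The 99% critical value is z* = 2.576.
Margin of error = z*·SE = 2.576 × 0.015838 = 0.04080.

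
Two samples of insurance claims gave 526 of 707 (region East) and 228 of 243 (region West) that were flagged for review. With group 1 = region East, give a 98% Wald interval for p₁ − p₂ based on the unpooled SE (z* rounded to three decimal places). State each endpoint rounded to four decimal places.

p̂₁ = 0.74399, p̂₂ = 0.93827, so the observed difference is -0.19428.
SE = √(0.000269405 + 0.000238346) = √0.000507751 = 0.022533.
z* = 2.326 at the 98% level. Margin of error = 0.05241.
CI: -0.19428 ± 0.05241 = (-0.2467, -0.1419).

(-0.2467, -0.1419)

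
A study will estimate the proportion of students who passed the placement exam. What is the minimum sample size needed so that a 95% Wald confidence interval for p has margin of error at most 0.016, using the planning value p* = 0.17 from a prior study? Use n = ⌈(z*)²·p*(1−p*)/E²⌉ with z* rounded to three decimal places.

n = 2118

z* = 1.960 at the 95% level.
p*(1−p*) = 0.1411.
(z*)²·p*(1−p*)/E² = 3.841600·0.1411/0.000256 = 2117.382.
⌈2117.382⌉ = 2118.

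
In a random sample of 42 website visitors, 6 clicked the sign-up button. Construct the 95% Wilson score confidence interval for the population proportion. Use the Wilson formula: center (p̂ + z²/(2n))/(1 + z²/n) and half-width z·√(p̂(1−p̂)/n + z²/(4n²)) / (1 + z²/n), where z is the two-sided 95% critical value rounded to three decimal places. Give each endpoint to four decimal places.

(0.0672, 0.2784)

p̂ = 6/42 = 0.14286; z = 1.960, so z² = 3.841600.
Denominator 1 + z²/n = 1 + 3.841600/42 = 1.091467.
Center = (0.14286 + 0.045733)/1.091467 = 0.17279.
Radicand: p̂(1−p̂)/n + z²/(4n²) = 0.002915452 + 0.000544444 = 0.003459896.
Half-width = 1.960·√0.003459896/1.091467 = 0.10563.
So the interval runs from 0.0672 to 0.2784.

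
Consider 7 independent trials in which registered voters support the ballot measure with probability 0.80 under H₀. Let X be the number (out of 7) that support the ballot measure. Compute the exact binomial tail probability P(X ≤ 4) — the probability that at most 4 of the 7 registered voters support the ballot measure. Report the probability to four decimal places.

X is binomial with n = 7 and p = 0.80.
P(X ≤ 4) = Σ_{j=0}^{4} C(7,j)·0.80^j·0.20^{7−j}.
= 0.000013 + 0.000358 + 0.004301 + 0.028672 + 0.114688 = 0.1480.

P = 0.1480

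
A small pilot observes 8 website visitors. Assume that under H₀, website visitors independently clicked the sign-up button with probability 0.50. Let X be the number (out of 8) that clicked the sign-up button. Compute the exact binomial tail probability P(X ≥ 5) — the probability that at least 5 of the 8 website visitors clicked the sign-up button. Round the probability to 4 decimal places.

X ~ Binomial(n=8, p=0.50).
P(X ≥ 5) = C(8,5)·0.50^5·0.50^3 + C(8,6)·0.50^6·0.50^2 + C(8,7)·0.50^7·0.50^1 + C(8,8)·0.50^8·0.50^0.
= 0.218750 + 0.109375 + 0.031250 + 0.003906 = 0.3633.

P = 0.3633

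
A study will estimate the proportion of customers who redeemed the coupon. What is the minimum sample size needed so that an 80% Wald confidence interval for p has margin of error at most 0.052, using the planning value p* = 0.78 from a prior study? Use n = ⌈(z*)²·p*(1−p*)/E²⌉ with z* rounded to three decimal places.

n = 105

z* = 1.282 at the 80% level.
p*(1−p*) = 0.78·0.22 = 0.1716.
(z*)²·p*(1−p*)/E² = 1.643524·0.1716/0.002704 = 104.301.
Rounding up, n = 105.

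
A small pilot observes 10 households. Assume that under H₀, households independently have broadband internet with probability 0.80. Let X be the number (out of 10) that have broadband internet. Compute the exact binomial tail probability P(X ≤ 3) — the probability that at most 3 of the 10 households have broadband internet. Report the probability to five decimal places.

X ~ Binomial(n=10, p=0.80).
P(X ≤ 3) = C(10,0)·0.80^0·0.20^10 + C(10,1)·0.80^1·0.20^9 + C(10,2)·0.80^2·0.20^8 + C(10,3)·0.80^3·0.20^7.
= 0.000000 + 0.000004 + 0.000074 + 0.000786 = 0.00086.

P = 0.00086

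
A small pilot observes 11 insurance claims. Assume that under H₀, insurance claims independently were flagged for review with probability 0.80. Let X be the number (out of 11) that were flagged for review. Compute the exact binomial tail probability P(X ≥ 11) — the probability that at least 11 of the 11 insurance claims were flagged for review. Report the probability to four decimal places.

X is binomial with n = 11 and p = 0.80.
P(X ≥ 11) = C(11,11)·0.80^11·0.20^0.
= 0.085899 = 0.0859.

P = 0.0859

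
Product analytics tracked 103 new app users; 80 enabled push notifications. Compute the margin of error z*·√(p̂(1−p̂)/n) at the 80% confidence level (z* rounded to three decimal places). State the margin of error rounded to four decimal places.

With x = 80 successes in n = 103, p̂ = 0.77670.
Standard error of p̂: √(0.173438/103) = √0.001683861 = 0.041035.
For 80% confidence, z* = 1.282.
Margin of error = z*·SE = 1.282 × 0.041035 = 0.0526.

ME = 0.0526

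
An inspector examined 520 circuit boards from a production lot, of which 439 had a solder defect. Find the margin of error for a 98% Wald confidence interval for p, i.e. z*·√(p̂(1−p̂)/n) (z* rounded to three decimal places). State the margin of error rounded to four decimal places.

Sample proportion p̂ = 439/520 = 0.84423.
SE(p̂) = √(0.84423·0.15577/520) = 0.015903.
z* = 2.326 at the 98% level.
ME = 2.326·0.015903 = 0.0370.

ME = 0.0370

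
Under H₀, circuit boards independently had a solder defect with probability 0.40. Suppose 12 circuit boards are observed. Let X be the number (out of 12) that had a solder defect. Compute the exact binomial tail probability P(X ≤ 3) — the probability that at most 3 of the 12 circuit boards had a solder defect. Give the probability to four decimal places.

X is binomial with n = 12 and p = 0.40.
P(X ≤ 3) = C(12,0)·0.40^0·0.60^12 + C(12,1)·0.40^1·0.60^11 + C(12,2)·0.40^2·0.60^10 + C(12,3)·0.40^3·0.60^9.
= 0.002177 + 0.017414 + 0.063852 + 0.141894 = 0.2253.

P = 0.2253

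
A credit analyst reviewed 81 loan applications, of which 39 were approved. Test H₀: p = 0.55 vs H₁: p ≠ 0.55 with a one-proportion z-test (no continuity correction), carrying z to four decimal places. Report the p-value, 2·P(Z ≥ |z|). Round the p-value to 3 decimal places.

p-value = 0.215

With x = 39 successes in n = 81, p̂ = 0.48148.
SE₀ = √(0.55·0.45/81) = 0.055277.
Test statistic (full precision, shown to 4 dp): z = (39/81 − 0.55)/SE₀ ≈ -1.2395.
From the standard normal, 2·P(Z ≥ |z|) = 0.215.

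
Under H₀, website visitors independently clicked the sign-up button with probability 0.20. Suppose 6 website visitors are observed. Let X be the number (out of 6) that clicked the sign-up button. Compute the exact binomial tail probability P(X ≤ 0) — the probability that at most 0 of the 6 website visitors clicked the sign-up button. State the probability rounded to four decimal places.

P = 0.2621

X ~ Binomial(n=6, p=0.20).
P(X ≤ 0) = C(6,0)·0.20^0·0.80^6.
= 0.262144 = 0.2621.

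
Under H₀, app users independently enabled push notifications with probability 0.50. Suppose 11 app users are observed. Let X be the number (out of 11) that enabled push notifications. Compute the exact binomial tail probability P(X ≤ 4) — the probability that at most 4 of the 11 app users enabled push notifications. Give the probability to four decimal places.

P = 0.2744

X ~ Binomial(n=11, p=0.50).
P(X ≤ 4) = Σ_{j=0}^{4} C(11,j)·0.50^j·0.50^{11−j}.
= 0.000488 + 0.005371 + 0.026855 + 0.080566 + 0.161133 = 0.2744.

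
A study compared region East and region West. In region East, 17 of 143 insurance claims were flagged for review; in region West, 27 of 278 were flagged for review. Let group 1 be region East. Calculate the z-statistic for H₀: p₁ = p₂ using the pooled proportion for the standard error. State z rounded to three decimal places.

z = 0.691

Sample proportions: p̂₁ = 17/143 = 0.11888 and p̂₂ = 27/278 = 0.09712.
Pooling: p̂ = 44/421 = 0.10451.
Pooled SE = √[0.0935901·0.01059013] ≈ 0.031482.
z = 0.02176/0.031482 = 0.691.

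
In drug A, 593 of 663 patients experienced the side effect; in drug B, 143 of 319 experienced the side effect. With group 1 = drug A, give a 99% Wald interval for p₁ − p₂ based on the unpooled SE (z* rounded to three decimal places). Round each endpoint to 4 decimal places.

p̂₁ = 0.89442, p̂₂ = 0.44828, so the observed difference is 0.44614.
Unpooled SE = √(p̂₁(1−p̂₁)/n₁ + p̂₂(1−p̂₂)/n₂) = √(0.000142434 + 0.000775312) = 0.030294.
For 99% confidence, z* = 2.576. Margin of error = 0.07804.
Interval: 0.44614 ± 0.07804 → (0.3681, 0.5242).

(0.3681, 0.5242)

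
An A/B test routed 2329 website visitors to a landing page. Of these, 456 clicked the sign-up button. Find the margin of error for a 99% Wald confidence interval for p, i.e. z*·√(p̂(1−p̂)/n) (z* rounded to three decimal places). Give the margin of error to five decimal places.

p̂ = 456/2329 = 0.19579.
SE = √(p̂(1−p̂)/n) = √(0.157458/2329) = 0.008222.
z* = 2.576 at the 99% level.
Margin of error = z*·SE = 2.576 × 0.008222 = 0.02118.

ME = 0.02118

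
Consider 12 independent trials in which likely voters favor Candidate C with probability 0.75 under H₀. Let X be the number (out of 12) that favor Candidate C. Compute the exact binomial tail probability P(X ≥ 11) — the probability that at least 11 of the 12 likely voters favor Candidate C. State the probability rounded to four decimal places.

P = 0.1584

X is binomial with n = 12 and p = 0.75.
P(X ≥ 11) = C(12,11)·0.75^11·0.25^1 + C(12,12)·0.75^12·0.25^0.
= 0.126705 + 0.031676 = 0.1584.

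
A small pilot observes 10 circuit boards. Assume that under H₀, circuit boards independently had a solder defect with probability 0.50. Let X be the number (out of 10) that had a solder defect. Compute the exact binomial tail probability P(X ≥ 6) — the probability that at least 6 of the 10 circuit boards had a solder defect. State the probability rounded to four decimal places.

P = 0.3770

X is binomial with n = 10 and p = 0.50.
P(X ≥ 6) = Σ_{j=6}^{10} C(10,j)·0.50^j·0.50^{10−j}.
= 0.205078 + 0.117188 + 0.043945 + 0.009766 + 0.000977 = 0.3770.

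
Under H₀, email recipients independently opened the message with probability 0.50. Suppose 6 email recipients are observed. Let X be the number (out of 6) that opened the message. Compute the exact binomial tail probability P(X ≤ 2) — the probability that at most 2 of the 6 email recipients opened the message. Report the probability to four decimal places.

X is binomial with n = 6 and p = 0.50.
P(X ≤ 2) = C(6,0)·0.50^0·0.50^6 + C(6,1)·0.50^1·0.50^5 + C(6,2)·0.50^2·0.50^4.
= 0.015625 + 0.093750 + 0.234375 = 0.3438.

P = 0.3438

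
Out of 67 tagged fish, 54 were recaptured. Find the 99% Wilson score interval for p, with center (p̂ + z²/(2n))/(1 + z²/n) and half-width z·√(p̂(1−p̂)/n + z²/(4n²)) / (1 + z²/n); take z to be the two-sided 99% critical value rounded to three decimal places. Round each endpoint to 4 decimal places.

Here p̂ = 54/67 = 0.80597 and z = 2.576 (z² = 6.635776).
1 + z²/n = 1.099041.
Center = (0.80597 + 0.049521)/1.099041 = 0.77840.
Radicand: p̂(1−p̂)/n + z²/(4n²) = 0.002334064 + 0.000369558 = 0.002703622.
Half-width = z·√(radicand)/denom = 2.576·0.051996/1.099041 = 0.12187.
Interval: 0.77840 ± 0.12187 → (0.6565, 0.9003).

(0.6565, 0.9003)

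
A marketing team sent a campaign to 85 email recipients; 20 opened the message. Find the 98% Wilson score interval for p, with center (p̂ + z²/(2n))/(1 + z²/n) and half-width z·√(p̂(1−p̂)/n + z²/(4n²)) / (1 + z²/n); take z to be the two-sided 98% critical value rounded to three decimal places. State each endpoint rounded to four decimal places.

(0.1462, 0.3561)

Here p̂ = 20/85 = 0.23529 and z = 2.326 (z² = 5.410276).
Denominator 1 + z²/n = 1 + 5.410276/85 = 1.063650.
Adjusted center: (0.23529 + z²/(2n))/1.063650 = 0.25113.
Radicand: p̂(1−p̂)/n + z²/(4n²) = 0.002116833 + 0.000187207 = 0.002304040.
Half-width = z·√(radicand)/denom = 2.326·0.048000/1.063650 = 0.10497.
So the interval runs from 0.1462 to 0.3561.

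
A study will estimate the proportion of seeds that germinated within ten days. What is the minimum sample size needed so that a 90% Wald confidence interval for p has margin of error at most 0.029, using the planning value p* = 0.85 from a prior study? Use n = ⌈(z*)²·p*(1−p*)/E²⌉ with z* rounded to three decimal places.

For 90% confidence, z* = 1.645.
p*(1−p*) = 0.85·0.15 = 0.1275.
Required n before rounding: 2.706025 × 0.1275 / 0.029² = 410.248.
⌈410.248⌉ = 411.

n = 411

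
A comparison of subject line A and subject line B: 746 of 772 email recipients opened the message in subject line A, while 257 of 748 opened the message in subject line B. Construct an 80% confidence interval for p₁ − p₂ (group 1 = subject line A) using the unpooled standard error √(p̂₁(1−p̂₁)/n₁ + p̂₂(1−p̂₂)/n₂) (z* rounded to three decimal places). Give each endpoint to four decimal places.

p̂₁ = 0.96632, p̂₂ = 0.34358, so the observed difference is 0.62274.
Unpooled SE = √(p̂₁(1−p̂₁)/n₁ + p̂₂(1−p̂₂)/n₂) = √(0.000042156 + 0.000301516) = 0.018538.
z* = 1.282 at the 80% level. Margin = 1.282·0.018538 = 0.02377.
So the interval runs from 0.5990 to 0.6465.

(0.5990, 0.6465)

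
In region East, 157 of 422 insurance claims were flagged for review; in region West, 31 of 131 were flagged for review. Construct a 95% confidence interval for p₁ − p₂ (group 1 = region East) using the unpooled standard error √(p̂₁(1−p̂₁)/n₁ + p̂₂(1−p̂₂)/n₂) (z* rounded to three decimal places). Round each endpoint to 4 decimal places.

p̂₁ = 157/422 = 0.37204, p̂₂ = 31/131 = 0.23664; p̂₁ − p̂₂ = 0.13540.
Unpooled SE = √(p̂₁(1−p̂₁)/n₁ + p̂₂(1−p̂₂)/n₂) = √(0.000553615 + 0.001378948) = 0.043961.
The 95% critical value is z* = 1.960. Margin of error = 0.08616.
CI: 0.13540 ± 0.08616 = (0.0492, 0.2216).

(0.0492, 0.2216)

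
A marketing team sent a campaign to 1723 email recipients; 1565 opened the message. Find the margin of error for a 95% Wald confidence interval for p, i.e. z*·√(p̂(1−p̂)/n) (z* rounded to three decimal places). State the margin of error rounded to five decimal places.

p̂ = 1565/1723 = 0.90830.
Standard error of p̂: √(0.083292/1723) = √0.000048341 = 0.006953.
z* = 1.960 at the 95% level.
So ME = 0.01363.

ME = 0.01363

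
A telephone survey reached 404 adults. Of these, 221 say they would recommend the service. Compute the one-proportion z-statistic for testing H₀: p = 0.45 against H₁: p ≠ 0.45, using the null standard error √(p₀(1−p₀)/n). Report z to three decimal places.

The sample proportion is 221/404 = 0.54703.
SE₀ = √(0.45·0.55/404) = 0.024751.
z = (0.54703 − 0.45)/0.024751 = 0.09703/0.024751 = 3.920.

z = 3.920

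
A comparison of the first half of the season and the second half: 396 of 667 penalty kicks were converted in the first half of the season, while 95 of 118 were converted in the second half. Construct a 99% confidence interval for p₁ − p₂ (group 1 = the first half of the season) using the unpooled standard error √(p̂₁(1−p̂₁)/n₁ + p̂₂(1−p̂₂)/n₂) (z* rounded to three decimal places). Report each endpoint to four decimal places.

(-0.3173, -0.1054)

p̂₁ = 396/667 = 0.59370, p̂₂ = 95/118 = 0.80508; p̂₁ − p̂₂ = -0.21138.
Unpooled SE = √(p̂₁(1−p̂₁)/n₁ + p̂₂(1−p̂₂)/n₂) = √(0.000361649 + 0.001329858) = 0.041128.
For 99% confidence, z* = 2.576. Margin = 2.576·0.041128 = 0.10595.
CI: -0.21138 ± 0.10595 = (-0.3173, -0.1054).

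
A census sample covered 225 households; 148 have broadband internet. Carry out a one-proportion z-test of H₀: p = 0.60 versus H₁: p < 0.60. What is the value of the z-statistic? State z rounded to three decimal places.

The sample proportion is 148/225 = 0.65778.
Under H₀, SE = √(p₀(1−p₀)/n) = √(0.60·0.40/225) = √0.001066667 = 0.032660.
Test statistic: z = 0.05778/0.032660 = 1.769.

z = 1.769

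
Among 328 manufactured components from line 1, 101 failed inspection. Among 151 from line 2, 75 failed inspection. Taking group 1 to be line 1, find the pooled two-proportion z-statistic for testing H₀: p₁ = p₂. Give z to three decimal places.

z = -3.981

p̂₁ = 101/328 = 0.30793, p̂₂ = 75/151 = 0.49669.
Pooled p̂ = (101+75)/(328+151) = 176/479 = 0.36743.
Pooled SE = √[0.2324258·0.00967130] ≈ 0.047412.
z = (p̂₁ − p̂₂)/SE = (0.30793 − 0.49669)/0.047412 = -0.18876/0.047412 = -3.981.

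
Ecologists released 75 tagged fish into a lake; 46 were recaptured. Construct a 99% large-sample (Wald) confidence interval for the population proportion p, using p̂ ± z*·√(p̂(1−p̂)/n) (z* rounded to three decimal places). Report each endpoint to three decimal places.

Sample proportion p̂ = 46/75 = 0.61333.
SE = √(p̂(1−p̂)/n) = √(0.237156/75) = 0.056232.
For 99% confidence, z* = 2.576.
Margin of error: 2.576 × 0.056232 = 0.14485.
So the interval runs from 0.468 to 0.758.

(0.468, 0.758)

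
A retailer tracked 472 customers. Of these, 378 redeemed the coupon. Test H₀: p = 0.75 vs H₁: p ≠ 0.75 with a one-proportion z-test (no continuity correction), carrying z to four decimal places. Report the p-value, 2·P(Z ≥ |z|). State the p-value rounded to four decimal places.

The sample proportion is 378/472 = 0.80085.
SE₀ = √(0.75·0.25/472) = 0.019931.
z = (p̂ − p₀)/SE = (378/472 − 0.75)/0.019931 ≈ 2.5512.
From the standard normal, 2·P(Z ≥ |z|) = 0.0107.

p-value = 0.0107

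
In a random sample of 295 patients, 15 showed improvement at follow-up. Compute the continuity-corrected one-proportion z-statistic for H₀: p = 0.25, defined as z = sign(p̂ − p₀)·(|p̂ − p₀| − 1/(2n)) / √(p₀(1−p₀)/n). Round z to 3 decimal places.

z = -7.832

The sample proportion is 15/295 = 0.05085. p̂ − p₀ = -0.199153.
1/(2n) = 0.001695.
Corrected numerator: |-0.199153| − 0.001695 = 0.197458.
Null standard error: √(0.25·0.75/295) = √0.000635593 = 0.025211.
z = (−)0.197458/0.025211 = -7.832.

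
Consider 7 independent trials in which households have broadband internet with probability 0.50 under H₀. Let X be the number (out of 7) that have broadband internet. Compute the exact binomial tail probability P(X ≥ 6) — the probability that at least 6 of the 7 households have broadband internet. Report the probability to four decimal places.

X ~ Binomial(n=7, p=0.50).
P(X ≥ 6) = C(7,6)·0.50^6·0.50^1 + C(7,7)·0.50^7·0.50^0.
= 0.054688 + 0.007812 = 0.0625.

P = 0.0625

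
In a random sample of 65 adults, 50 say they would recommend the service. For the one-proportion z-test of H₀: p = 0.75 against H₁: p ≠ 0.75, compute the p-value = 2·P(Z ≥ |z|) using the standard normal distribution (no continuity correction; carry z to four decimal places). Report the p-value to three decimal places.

p̂ = 50/65 = 0.76923.
SE₀ = √(0.75·0.25/65) = 0.053709.
z = (p̂ − p₀)/SE = (50/65 − 0.75)/0.053709 ≈ 0.3581.
p-value = 2·P(Z ≥ |z|) with z = 0.3581 → 0.720.

p-value = 0.720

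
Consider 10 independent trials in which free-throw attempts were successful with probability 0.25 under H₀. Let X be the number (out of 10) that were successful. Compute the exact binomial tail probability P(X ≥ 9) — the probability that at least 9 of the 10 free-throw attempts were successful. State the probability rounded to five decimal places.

X ~ Binomial(n=10, p=0.25).
P(X ≥ 9) = C(10,9)·0.25^9·0.75^1 + C(10,10)·0.25^10·0.75^0.
= 0.000029 + 0.000001 = 0.00003.

P = 0.00003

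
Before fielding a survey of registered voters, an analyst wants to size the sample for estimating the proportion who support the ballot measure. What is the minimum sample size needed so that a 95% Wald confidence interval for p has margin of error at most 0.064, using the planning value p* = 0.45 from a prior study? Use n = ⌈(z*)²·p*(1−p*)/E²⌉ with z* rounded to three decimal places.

z* = 1.960 at the 95% level.
p*(1−p*) = 0.2475.
(z*)²·p*(1−p*)/E² = 3.841600·0.2475/0.004096 = 232.128.
Rounding up, n = 233.

n = 233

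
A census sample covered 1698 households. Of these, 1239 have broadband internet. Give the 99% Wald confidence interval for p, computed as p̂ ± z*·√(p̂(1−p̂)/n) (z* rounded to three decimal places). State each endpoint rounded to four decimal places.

Sample proportion p̂ = 1239/1698 = 0.72968.
SE(p̂) = √(0.72968·0.27032/1698) = 0.010778.
For 99% confidence, z* = 2.576.
Margin = 2.576·0.010778 = 0.02776.
So the interval runs from 0.7019 to 0.7574.

(0.7019, 0.7574)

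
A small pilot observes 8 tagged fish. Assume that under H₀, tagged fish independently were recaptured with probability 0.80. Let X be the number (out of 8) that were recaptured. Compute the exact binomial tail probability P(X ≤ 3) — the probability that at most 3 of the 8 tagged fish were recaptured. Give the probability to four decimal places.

P = 0.0104

X ~ Binomial(n=8, p=0.80).
P(X ≤ 3) = C(8,0)·0.80^0·0.20^8 + C(8,1)·0.80^1·0.20^7 + C(8,2)·0.80^2·0.20^6 + C(8,3)·0.80^3·0.20^5.
= 0.000003 + 0.000082 + 0.001147 + 0.009175 = 0.0104.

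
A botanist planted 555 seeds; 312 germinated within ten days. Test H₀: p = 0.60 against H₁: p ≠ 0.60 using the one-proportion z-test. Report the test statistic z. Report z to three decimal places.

Sample proportion p̂ = 312/555 = 0.56216.
Null standard error: √(0.60·0.40/555) = √0.000432432 = 0.020795.
z = (p̂ − p₀)/SE = (0.56216 − 0.60)/0.020795 = -1.820.

z = -1.820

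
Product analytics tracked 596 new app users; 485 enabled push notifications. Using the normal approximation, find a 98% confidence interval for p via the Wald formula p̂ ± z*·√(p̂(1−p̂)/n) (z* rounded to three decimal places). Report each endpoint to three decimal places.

(0.777, 0.851)

Sample proportion p̂ = 485/596 = 0.81376.
SE(p̂) = √(0.81376·0.18624/596) = 0.015946.
The 98% critical value is z* = 2.326.
Margin of error: 2.326 × 0.015946 = 0.03709.
So the interval runs from 0.777 to 0.851.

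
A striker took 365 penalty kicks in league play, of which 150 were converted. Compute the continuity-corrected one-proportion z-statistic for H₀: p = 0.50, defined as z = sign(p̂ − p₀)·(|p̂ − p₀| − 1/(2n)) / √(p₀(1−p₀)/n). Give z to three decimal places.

The sample proportion is 150/365 = 0.41096. p̂ − p₀ = -0.089041.
1/(2n) = 0.001370.
Corrected numerator: |-0.089041| − 0.001370 = 0.087671.
Null standard error: √(0.50·0.50/365) = √0.000684932 = 0.026171.
z = (−)0.087671/0.026171 = -3.350.

z = -3.350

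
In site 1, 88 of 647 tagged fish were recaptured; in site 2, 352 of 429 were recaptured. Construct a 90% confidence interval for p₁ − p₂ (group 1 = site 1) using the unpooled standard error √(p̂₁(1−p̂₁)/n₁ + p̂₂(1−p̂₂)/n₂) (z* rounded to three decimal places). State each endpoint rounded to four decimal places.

(-0.7222, -0.6468)

p̂₁ = 88/647 = 0.13601, p̂₂ = 352/429 = 0.82051; p̂₁ − p̂₂ = -0.68450.
SE = √(0.000181628 + 0.000343290) = √0.000524918 = 0.022911.
z* = 1.645 at the 90% level. Margin of error = 0.03769.
So the interval runs from -0.7222 to -0.6468.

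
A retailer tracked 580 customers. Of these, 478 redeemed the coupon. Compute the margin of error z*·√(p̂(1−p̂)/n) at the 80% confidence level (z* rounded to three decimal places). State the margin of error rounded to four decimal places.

ME = 0.0203

Sample proportion p̂ = 478/580 = 0.82414.
SE(p̂) = √(0.82414·0.17586/580) = 0.015808.
z* = 1.282 at the 80% level.
So ME = 0.0203.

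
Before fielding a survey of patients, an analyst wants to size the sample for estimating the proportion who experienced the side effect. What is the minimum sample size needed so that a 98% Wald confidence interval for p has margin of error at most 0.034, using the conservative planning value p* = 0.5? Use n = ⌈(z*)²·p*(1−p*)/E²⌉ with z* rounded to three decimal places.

n = 1171

For 98% confidence, z* = 2.326.
p*(1−p*) = 0.50·0.50 = 0.2500.
Required n before rounding: 5.410276 × 0.2500 / 0.034² = 1170.042.
Rounding up, n = 1171.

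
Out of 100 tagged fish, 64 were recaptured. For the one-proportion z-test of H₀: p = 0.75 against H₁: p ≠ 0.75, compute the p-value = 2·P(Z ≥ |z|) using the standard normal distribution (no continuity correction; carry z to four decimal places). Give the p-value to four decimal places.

p-value = 0.0111

p̂ = 64/100 = 0.64000.
Null standard error: √(0.75·0.25/100) = √0.001875000 = 0.043301.
z = (p̂ − p₀)/SE = (64/100 − 0.75)/0.043301 ≈ -2.5403.
From the standard normal, 2·P(Z ≥ |z|) = 0.0111.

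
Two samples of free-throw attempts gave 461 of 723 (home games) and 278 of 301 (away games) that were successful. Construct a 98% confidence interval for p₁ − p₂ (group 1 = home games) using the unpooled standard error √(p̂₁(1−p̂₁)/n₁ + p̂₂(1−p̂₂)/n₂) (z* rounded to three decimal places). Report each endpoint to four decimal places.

(-0.3407, -0.2312)

p̂₁ = 0.63762, p̂₂ = 0.92359, so the observed difference is -0.28597.
SE = √(0.000319586 + 0.000234462) = √0.000554048 = 0.023538.
z* = 2.326 at the 98% level. Margin of error = 0.05475.
Interval: -0.28597 ± 0.05475 → (-0.3407, -0.2312).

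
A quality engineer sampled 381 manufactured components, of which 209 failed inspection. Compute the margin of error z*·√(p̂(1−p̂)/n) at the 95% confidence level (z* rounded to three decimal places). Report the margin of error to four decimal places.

With x = 209 successes in n = 381, p̂ = 0.54856.
Standard error of p̂: √(0.247642/381) = √0.000649980 = 0.025495.
The 95% critical value is z* = 1.960.
Margin of error = z*·SE = 1.960 × 0.025495 = 0.0500.

ME = 0.0500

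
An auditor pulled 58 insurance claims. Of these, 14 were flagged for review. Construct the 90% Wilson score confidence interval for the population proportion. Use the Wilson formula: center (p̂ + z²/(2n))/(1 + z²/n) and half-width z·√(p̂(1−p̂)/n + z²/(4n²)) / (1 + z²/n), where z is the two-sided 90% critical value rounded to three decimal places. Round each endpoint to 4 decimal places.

(0.1618, 0.3440)

p̂ = 14/58 = 0.24138; z = 1.645, so z² = 2.706025.
Denominator 1 + z²/n = 1 + 2.706025/58 = 1.046656.
Center = (0.24138 + 0.023328)/1.046656 = 0.25291.
Radicand: p̂(1−p̂)/n + z²/(4n²) = 0.003157161 + 0.000201102 = 0.003358263.
Half-width = z·√(radicand)/denom = 1.645·0.057951/1.046656 = 0.09108.
Interval: 0.25291 ± 0.09108 → (0.1618, 0.3440).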